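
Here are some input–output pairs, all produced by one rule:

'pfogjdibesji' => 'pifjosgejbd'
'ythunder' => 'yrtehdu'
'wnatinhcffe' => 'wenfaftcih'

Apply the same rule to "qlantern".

qnlraen

The pattern: take characters alternately from the front and the back (1st, last, 2nd, 2nd-last, ...), then delete the last character.
Starting from "qlantern": after the first operation, "qnlraent"; after the second, "qnlraen".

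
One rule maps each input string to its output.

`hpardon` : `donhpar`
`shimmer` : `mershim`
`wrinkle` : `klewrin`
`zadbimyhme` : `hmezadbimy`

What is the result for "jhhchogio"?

giojhhcho

Rule — move the last 3 characters to the front (rotate right by 3).
For "jhhchogio" the result is "giojhhcho".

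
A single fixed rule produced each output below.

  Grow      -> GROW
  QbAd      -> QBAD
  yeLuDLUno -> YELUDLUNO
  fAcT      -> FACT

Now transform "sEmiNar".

Looking at the pairs, the operation is to convert every letter to uppercase.
So "sEmiNar" becomes "SEMINAR".

SEMINAR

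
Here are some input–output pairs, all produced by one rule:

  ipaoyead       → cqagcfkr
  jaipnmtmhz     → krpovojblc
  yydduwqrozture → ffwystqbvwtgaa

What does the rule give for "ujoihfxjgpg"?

qkjhzliriwl

What's happening: move the first 2 characters to the end (rotate left by 2), then shift every letter 2 places forward in the alphabet (wrapping around).
Applying both steps to "ujoihfxjgpg": "oihfxjgpguj", then "qkjhzliriwl".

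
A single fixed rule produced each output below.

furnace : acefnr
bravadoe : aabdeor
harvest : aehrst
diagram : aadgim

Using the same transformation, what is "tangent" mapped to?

aegnnt

In each case the input is transformed by: sort the characters into alphabetical order, then delete the last character.
"tangent" → "aegnnt".
(Check on "diagram": → "aadgimr" → "aadgim" ✓)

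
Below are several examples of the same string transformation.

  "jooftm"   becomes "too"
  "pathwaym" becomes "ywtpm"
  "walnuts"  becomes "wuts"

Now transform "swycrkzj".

zywsr

The pattern: sort the characters into reverse alphabetical order, then delete the last 3 characters.
For "swycrkzj", step one produces "zywsrkjc"; step two turns that into "zywsr".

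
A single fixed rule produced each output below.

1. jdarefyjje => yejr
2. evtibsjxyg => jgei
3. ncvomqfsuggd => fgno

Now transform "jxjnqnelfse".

esjn

Looking at the pairs, the operation is to keep one character in every 3, starting at position 1 (positions 1st, 4th, 7th, ...), then move the last 2 characters to the front (rotate right by 2).
"jxjnqnelfse" → "jnes" → "esjn".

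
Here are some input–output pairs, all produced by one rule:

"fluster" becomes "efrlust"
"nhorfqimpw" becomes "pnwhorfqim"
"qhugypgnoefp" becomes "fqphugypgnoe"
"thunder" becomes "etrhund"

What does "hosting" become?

nhgosti

In each case the input is transformed by: swap the first and last characters, then move the last 2 characters to the front (rotate right by 2).
Working it through for "hosting": intermediate "gostinh", final "nhgosti".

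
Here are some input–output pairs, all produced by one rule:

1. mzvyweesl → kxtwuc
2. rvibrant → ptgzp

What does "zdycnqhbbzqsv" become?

The rule is to delete the last 3 characters, then shift every letter 2 places backward in the alphabet (wrapping around).
Applying both steps to "zdycnqhbbzqsv": "zdycnqhbbz", then "xbwalofzzx".

xbwalofzzx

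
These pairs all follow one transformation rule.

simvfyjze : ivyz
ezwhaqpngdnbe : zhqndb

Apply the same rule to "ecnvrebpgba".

In each case the input is transformed by: keep every other character starting from the second (positions 2nd, 4th, 6th, ...).
Applying that to "ecnvrebpgba" gives "cvepb".

cvepb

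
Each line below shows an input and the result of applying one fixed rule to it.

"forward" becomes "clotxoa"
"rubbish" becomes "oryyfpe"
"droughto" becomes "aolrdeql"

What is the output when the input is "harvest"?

The transformation: shift every letter 3 places backward in the alphabet (wrapping around).
"harvest" → "exosbpq".

exosbpq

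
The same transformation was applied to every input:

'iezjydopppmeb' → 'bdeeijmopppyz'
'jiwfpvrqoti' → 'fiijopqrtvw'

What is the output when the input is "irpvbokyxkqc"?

bcikkopqrvxy

The transformation: sort the characters into alphabetical order.
Applying that to "irpvbokyxkqc" gives "bcikkopqrvxy".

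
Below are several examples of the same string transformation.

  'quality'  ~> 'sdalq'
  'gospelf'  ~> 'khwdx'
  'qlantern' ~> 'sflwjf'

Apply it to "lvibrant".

Looking at the pairs, the operation is to shift every letter 8 places backward in the alphabet (wrapping around), then delete the first 2 characters.
On "lvibrant": the first step gives "dnatjsfl", and the second then gives "atjsfl".
(Check on "quality": → "imsdalq" → "sdalq" ✓)

atjsfl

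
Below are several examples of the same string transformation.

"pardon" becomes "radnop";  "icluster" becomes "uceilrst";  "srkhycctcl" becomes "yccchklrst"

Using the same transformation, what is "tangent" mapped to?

taegnnt

The transformation: sort the characters into alphabetical order, then move the last character to the front.
On "tangent": the first step gives "aegnntt", and the second then gives "taegnnt".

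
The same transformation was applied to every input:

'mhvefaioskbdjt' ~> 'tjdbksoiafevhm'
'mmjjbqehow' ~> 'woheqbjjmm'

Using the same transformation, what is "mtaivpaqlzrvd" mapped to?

The pattern: reverse the string.
"mtaivpaqlzrvd" → "dvrzlqapviatm".

dvrzlqapviatm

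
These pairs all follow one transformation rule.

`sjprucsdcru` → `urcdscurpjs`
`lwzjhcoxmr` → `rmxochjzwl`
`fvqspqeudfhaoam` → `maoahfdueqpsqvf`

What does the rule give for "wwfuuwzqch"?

Each output is the input with this applied: reverse the string.
For "wwfuuwzqch" the result is "hcqzwuufww".

hcqzwuufww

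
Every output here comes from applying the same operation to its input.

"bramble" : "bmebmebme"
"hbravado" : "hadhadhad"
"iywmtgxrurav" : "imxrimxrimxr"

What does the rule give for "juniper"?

Looking at the pairs, the operation is to keep one character in every 3, starting at position 1 (positions 1st, 4th, 7th, ...), then write the whole string 3 times in a row.
Applying that to "juniper" gives "jirjirjir".
(Check on "hbravado": → "had" → "hadhadhad" ✓)

jirjirjir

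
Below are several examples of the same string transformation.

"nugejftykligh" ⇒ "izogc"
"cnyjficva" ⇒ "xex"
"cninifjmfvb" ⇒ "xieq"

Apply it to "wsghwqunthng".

The rule is to keep one character in every 3, starting at position 1 (positions 1st, 4th, 7th, ...), then shift every letter 5 places backward in the alphabet (wrapping around).
On "wsghwqunthng": the first step gives "whuh", and the second then gives "rcpc".

rcpc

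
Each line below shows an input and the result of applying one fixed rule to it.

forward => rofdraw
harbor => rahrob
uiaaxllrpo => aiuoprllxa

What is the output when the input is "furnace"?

In each case the input is transformed by: move the first 3 characters to the end (rotate left by 3), then reverse the string.
Starting from "furnace": after the first operation, "nacefur"; after the second, "rufecan".

rufecan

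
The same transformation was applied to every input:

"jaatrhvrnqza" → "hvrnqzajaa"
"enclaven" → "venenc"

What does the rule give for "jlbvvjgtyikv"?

jgtyikvjlb

Rule — move the first 3 characters to the end (rotate left by 3), then delete the first 2 characters.
For "jlbvvjgtyikv", step one produces "vvjgtyikvjlb"; step two turns that into "jgtyikvjlb".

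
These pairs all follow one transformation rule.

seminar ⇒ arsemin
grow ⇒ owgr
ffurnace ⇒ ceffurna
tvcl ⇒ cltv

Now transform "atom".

omat

The pattern: move the last 2 characters to the front (rotate right by 2).
Doing the same to "atom": "omat".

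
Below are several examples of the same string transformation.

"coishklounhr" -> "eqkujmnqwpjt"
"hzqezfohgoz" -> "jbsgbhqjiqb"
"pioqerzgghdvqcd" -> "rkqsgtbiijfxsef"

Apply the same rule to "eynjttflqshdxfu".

gaplvvhnsujfzhw

In each case the input is transformed by: shift every letter 2 places forward in the alphabet (wrapping around).
So "eynjttflqshdxfu" becomes "gaplvvhnsujfzhw".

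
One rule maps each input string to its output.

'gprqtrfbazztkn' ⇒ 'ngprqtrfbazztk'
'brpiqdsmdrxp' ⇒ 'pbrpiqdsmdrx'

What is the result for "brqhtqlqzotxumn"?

nbrqhtqlqzotxum

What's happening: move the last character to the front.
For "brqhtqlqzotxumn" the result is "nbrqhtqlqzotxum".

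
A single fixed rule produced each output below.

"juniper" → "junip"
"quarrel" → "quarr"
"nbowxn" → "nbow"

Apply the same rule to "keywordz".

keywor

The transformation: delete the last 2 characters.
On "keywordz" that produces "keywor".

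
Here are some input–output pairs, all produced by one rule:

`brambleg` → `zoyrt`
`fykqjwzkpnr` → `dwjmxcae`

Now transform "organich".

navpu

The rule is to shift every letter 13 places forward in the alphabet (wrapping around) — i.e. ROT13, then delete the first 3 characters.
For "organich", step one produces "betnavpu"; step two turns that into "navpu".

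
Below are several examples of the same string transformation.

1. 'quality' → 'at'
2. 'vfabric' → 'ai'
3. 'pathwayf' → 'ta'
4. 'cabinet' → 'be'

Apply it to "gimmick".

The rule is to keep one character in every 3, starting at position 3 (positions 3rd, 6th, 9th, ...).
For "gimmick" the result is "mc".

mc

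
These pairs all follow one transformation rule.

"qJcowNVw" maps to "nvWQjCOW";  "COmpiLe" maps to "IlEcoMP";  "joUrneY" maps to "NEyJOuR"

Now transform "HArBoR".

Rule — flip the case of every letter, then move the last 3 characters to the front (rotate right by 3).
On "HArBoR" that produces "bOrhaR".

bOrhaR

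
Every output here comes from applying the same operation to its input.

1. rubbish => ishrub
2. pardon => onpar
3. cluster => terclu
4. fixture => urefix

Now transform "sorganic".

Looking at the pairs, the operation is to move the first 3 characters to the end (rotate left by 3), then delete the first character.
"sorganic" → "ganicsor" → "anicsor".

anicsor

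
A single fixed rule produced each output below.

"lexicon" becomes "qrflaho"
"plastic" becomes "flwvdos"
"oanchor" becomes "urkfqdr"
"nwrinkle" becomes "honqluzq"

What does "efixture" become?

huxwalih

What's happening: reverse the string, then shift every letter 3 places forward in the alphabet (wrapping around).
Working it through for "efixture": intermediate "erutxife", final "huxwalih".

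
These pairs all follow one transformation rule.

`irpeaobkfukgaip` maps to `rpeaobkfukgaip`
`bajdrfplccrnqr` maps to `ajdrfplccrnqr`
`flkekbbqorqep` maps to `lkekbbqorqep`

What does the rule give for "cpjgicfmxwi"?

The pattern: delete the first character.
For "cpjgicfmxwi" the result is "pjgicfmxwi".

pjgicfmxwi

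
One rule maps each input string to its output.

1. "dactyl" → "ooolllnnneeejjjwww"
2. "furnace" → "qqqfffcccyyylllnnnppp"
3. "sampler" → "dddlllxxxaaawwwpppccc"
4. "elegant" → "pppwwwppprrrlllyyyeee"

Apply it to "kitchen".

Rule — shift every letter 11 places forward in the alphabet (wrapping around), then repeat every character 3 times.
On "kitchen": the first step gives "vtenspy", and the second then gives "vvvttteeennnssspppyyy".

vvvttteeennnssspppyyy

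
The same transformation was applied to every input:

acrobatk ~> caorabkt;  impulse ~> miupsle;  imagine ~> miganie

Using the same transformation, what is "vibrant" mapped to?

ivrbnat

The rule is to swap each adjacent pair of characters (1↔2, 3↔4, ...).
"vibrant" → "ivrbnat".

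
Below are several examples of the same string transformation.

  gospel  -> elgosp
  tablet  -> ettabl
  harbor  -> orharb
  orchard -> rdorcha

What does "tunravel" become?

Each output is the input with this applied: move the last 2 characters to the front (rotate right by 2).
For "tunravel" the result is "eltunrav".

eltunrav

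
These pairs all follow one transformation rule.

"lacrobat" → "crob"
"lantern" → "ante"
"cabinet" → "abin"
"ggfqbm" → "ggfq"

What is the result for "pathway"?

In each case the input is transformed by: move the last 2 characters to the front (rotate right by 2), then keep only the last 4 characters.
Starting from "pathway": after the first operation, "aypathw"; after the second, "athw".

athw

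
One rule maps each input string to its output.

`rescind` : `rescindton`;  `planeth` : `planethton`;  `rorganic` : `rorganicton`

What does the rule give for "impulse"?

Looking at the pairs, the operation is to append "ton".
Doing the same to "impulse": "impulseton".

impulseton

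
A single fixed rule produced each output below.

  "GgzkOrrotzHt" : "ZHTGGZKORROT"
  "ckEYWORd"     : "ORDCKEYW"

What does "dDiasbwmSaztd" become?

The rule is to move the last 3 characters to the front (rotate right by 3), then convert every letter to uppercase.
On "dDiasbwmSaztd": the first step gives "ztddDiasbwmSa", and the second then gives "ZTDDDIASBWMSA".
(Check on "GgzkOrrotzHt": → "zHtGgzkOrrot" → "ZHTGGZKORROT" ✓)

ZTDDDIASBWMSA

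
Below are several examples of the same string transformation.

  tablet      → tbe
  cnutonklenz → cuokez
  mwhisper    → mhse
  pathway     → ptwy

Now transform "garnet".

The transformation: keep every other character starting from the first (positions 1st, 3rd, 5th, ...).
Doing the same to "garnet": "gre".

gre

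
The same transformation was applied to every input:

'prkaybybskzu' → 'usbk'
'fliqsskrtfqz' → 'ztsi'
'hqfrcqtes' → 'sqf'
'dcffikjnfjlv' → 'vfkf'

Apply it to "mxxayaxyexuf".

feax

The rule is to keep one character in every 3, starting at position 3 (positions 3rd, 6th, 9th, ...), then reverse the string.
Starting from "mxxayaxyexuf": after the first operation, "xaef"; after the second, "feax".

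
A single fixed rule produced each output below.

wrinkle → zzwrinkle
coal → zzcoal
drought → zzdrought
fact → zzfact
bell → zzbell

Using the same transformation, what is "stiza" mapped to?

In each case the input is transformed by: prepend "zz".
"stiza" → "zzstiza".

zzstiza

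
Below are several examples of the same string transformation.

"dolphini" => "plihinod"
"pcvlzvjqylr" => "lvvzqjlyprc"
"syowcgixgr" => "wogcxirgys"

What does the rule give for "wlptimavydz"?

Rule — move the first 2 characters to the end (rotate left by 2), then swap each adjacent pair of characters (1↔2, 3↔4, ...).
Working it through for "wlptimavydz": intermediate "ptimavydzwl", final "tpmivadywzl".

tpmivadywzl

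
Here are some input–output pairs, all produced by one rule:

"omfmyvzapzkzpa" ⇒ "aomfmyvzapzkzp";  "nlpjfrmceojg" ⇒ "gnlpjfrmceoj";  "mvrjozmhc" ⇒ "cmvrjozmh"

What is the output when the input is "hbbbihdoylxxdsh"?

Rule — move the last character to the front.
So "hbbbihdoylxxdsh" becomes "hhbbbihdoylxxds".

hhbbbihdoylxxds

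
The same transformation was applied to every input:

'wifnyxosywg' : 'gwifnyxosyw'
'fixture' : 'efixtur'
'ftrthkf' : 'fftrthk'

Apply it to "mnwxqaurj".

In each case the input is transformed by: move the last character to the front.
On "mnwxqaurj" that produces "jmnwxqaur".

jmnwxqaur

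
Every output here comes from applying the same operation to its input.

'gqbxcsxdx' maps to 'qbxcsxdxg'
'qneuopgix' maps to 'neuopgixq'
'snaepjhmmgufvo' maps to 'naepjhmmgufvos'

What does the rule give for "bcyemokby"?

cyemokbyb

In each case the input is transformed by: move the first character to the end.
So "bcyemokby" becomes "cyemokbyb".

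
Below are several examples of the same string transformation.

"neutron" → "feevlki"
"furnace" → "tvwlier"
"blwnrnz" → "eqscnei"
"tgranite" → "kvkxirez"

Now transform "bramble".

cvsirds

The pattern: shift every letter 9 places backward in the alphabet (wrapping around), then move the last 2 characters to the front (rotate right by 2).
"bramble" → "sirdscv" → "cvsirds".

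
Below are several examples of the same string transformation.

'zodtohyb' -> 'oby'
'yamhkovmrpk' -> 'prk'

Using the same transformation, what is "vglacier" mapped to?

cre

The pattern: swap each adjacent pair of characters (1↔2, 3↔4, ...), then keep only the last 3 characters.
On "vglacier": the first step gives "gvalicre", and the second then gives "cre".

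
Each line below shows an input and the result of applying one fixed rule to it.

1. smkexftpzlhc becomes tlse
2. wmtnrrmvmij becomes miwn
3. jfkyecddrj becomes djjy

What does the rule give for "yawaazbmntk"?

What's happening: keep one character in every 3, starting at position 1 (positions 1st, 4th, 7th, ...), then move the first 2 characters to the end (rotate left by 2).
Applying both steps to "yawaazbmntk": "yabt", then "btya".

btya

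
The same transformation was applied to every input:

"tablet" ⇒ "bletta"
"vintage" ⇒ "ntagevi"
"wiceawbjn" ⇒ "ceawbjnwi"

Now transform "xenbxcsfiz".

The pattern: move the first 2 characters to the end (rotate left by 2).
Applying that to "xenbxcsfiz" gives "nbxcsfizxe".

nbxcsfizxe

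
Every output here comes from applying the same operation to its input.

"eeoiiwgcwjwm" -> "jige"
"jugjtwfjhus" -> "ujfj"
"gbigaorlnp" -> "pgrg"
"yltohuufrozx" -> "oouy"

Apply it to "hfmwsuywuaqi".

awyh

The transformation: keep one character in every 3, starting at position 1 (positions 1st, 4th, 7th, ...), then swap the first and last characters.
For "hfmwsuywuaqi", step one produces "hwya"; step two turns that into "awyh".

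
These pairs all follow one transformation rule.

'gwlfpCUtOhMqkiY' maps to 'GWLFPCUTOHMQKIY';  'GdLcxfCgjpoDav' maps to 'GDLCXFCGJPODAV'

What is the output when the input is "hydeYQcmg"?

HYDEYQCMG

Rule — convert every letter to uppercase.
So "hydeYQcmg" becomes "HYDEYQCMG".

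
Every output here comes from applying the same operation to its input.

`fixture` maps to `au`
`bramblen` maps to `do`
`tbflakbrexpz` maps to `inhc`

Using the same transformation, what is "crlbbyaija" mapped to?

obm

The rule is to shift every letter 3 places forward in the alphabet (wrapping around), then keep one character in every 3, starting at position 3 (positions 3rd, 6th, 9th, ...).
Applying both steps to "crlbbyaija": "fuoeebdlmd", then "obm".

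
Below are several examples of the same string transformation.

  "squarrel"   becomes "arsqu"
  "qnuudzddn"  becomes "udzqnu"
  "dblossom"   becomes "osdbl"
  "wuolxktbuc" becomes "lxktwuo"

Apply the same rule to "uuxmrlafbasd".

Each output is the input with this applied: delete the last 3 characters, then move the first 3 characters to the end (rotate left by 3).
For "uuxmrlafbasd", step one produces "uuxmrlafb"; step two turns that into "mrlafbuux".
(Check on "dblossom": → "dblos" → "osdbl" ✓)

mrlafbuux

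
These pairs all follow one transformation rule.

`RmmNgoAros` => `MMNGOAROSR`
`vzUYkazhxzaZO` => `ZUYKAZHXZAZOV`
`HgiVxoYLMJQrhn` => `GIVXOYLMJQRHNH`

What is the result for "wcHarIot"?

CHARIOTW

What's happening: move the first character to the end, then convert every letter to uppercase.
Starting from "wcHarIot": after the first operation, "cHarIotw"; after the second, "CHARIOTW".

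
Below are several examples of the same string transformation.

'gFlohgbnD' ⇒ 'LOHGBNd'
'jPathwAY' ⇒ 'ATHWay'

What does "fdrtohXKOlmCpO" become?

Each output is the input with this applied: delete the first 2 characters, then flip the case of every letter.
Starting from "fdrtohXKOlmCpO": after the first operation, "rtohXKOlmCpO"; after the second, "RTOHxkoLMcPo".

RTOHxkoLMcPo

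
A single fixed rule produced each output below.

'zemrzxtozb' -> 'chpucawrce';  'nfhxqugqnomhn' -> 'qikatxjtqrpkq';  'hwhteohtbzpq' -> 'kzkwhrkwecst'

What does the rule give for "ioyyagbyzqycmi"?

lrbbdjebctbfpl

The transformation: shift every letter 3 places forward in the alphabet (wrapping around).
Applying that to "ioyyagbyzqycmi" gives "lrbbdjebctbfpl".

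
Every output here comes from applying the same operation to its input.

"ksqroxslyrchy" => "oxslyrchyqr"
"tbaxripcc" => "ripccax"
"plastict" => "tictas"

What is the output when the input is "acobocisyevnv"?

The rule is to delete the first 2 characters, then move the first 2 characters to the end (rotate left by 2).
Applying both steps to "acobocisyevnv": "obocisyevnv", then "ocisyevnvob".

ocisyevnvob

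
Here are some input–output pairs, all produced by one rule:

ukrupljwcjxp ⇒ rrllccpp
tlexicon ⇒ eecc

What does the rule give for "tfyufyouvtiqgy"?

Looking at the pairs, the operation is to keep one character in every 3, starting at position 3 (positions 3rd, 6th, 9th, ...), then double every character.
"tfyufyouvtiqgy" → "yyvq" → "yyyyvvqq".

yyyyvvqq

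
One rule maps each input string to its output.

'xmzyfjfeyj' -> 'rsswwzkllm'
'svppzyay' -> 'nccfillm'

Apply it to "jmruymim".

vwzzzehl

What's happening: sort the characters into alphabetical order, then shift every letter 13 places forward in the alphabet (wrapping around) — i.e. ROT13.
Applying both steps to "jmruymim": "ijmmmruy", then "vwzzzehl".
(Check on "svppzyay": → "appsvyyz" → "nccfillm" ✓)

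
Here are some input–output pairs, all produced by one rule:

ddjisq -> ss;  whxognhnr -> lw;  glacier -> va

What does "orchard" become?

What's happening: shift every letter 11 places backward in the alphabet (wrapping around), then keep only the first 2 characters.
"orchard" → "dgrwpgs" → "dg".

dg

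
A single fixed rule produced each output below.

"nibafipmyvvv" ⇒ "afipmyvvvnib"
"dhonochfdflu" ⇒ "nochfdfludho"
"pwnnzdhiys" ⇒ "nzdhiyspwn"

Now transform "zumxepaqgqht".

xepaqgqhtzum

The rule is to move the first 3 characters to the end (rotate left by 3).
For "zumxepaqgqht" the result is "xepaqgqhtzum".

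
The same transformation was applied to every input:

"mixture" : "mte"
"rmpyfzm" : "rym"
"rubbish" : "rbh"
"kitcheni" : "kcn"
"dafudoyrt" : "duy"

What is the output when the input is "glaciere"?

Rule — keep one character in every 3, starting at position 1 (positions 1st, 4th, 7th, ...).
Applying that to "glaciere" gives "gcr".

gcr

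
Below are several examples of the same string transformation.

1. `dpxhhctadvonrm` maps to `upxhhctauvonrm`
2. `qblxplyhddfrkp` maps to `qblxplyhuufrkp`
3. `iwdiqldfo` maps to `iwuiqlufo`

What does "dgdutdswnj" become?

What's happening: replace every "d" with "u".
Applying that to "dgdutdswnj" gives "uguutuswnj".

uguutuswnj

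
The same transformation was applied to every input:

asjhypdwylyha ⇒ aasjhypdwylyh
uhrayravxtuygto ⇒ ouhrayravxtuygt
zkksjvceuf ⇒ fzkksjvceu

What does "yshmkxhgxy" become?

yyshmkxhgx

Each output is the input with this applied: move the last character to the front.
"yshmkxhgxy" → "yyshmkxhgx".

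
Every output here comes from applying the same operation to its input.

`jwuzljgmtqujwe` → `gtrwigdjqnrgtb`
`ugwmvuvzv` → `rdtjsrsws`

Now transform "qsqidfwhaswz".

Rule — shift every letter 3 places backward in the alphabet (wrapping around).
For "qsqidfwhaswz" the result is "npnfactexptw".

npnfactexptw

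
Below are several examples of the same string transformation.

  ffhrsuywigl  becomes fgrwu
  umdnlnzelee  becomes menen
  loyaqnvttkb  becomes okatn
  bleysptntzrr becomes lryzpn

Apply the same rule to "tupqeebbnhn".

The pattern: keep every other character starting from the second (positions 2nd, 4th, 6th, ...), then take characters alternately from the front and the back (1st, last, 2nd, 2nd-last, ...).
Starting from "tupqeebbnhn": after the first operation, "uqebh"; after the second, "uhqbe".
(Check on "loyaqnvttkb": → "oantk" → "okatn" ✓)

uhqbe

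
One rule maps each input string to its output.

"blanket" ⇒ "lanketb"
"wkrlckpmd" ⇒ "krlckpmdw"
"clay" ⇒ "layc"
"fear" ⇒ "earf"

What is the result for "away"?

waya

In each case the input is transformed by: move the first character to the end.
Applying that to "away" gives "waya".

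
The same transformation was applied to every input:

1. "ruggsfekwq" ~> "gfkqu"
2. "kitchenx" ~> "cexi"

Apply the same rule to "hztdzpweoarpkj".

dpeapjz

Each output is the input with this applied: move the first 2 characters to the end (rotate left by 2), then keep every other character starting from the second (positions 2nd, 4th, 6th, ...).
"hztdzpweoarpkj" → "tdzpweoarpkjhz" → "dpeapjz".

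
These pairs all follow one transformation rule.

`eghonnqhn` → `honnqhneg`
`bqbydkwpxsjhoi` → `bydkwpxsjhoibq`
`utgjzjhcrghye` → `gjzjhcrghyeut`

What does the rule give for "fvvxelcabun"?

The pattern: move the first 2 characters to the end (rotate left by 2).
"fvvxelcabun" → "vxelcabunfv".

vxelcabunfv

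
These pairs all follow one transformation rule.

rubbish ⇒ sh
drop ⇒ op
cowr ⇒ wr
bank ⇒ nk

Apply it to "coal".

The transformation: keep only the last 2 characters.
For "coal" the result is "al".

al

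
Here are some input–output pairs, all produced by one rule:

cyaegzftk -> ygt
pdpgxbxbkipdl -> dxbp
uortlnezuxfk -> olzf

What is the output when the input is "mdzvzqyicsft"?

The pattern: keep one character in every 3, starting at position 2 (positions 2nd, 5th, 8th, ...).
For "mdzvzqyicsft" the result is "dzif".

dzif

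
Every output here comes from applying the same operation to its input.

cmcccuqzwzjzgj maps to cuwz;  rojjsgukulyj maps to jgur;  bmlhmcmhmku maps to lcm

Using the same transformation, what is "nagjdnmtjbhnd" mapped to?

The rule is to swap the first and last characters, then keep one character in every 3, starting at position 3 (positions 3rd, 6th, 9th, ...).
On "nagjdnmtjbhnd": the first step gives "dagjdnmtjbhnn", and the second then gives "gnjn".

gnjn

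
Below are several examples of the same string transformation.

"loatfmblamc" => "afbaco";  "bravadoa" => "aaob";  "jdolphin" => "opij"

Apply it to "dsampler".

aped

Each output is the input with this applied: move the first 2 characters to the end (rotate left by 2), then keep every other character starting from the first (positions 1st, 3rd, 5th, ...).
Starting from "dsampler": after the first operation, "amplerds"; after the second, "aped".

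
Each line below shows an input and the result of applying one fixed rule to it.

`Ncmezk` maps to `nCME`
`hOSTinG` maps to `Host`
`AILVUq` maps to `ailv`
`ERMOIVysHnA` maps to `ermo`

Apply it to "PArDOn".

Looking at the pairs, the operation is to flip the case of every letter, then keep only the first 4 characters.
Working it through for "PArDOn": intermediate "paRdoN", final "paRd".

paRd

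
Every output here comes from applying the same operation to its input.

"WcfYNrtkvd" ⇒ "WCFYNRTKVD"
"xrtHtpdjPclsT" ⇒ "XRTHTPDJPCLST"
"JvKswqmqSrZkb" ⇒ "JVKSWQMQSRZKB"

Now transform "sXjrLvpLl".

SXJRLVPLL

The rule is to convert every letter to uppercase.
For "sXjrLvpLl" the result is "SXJRLVPLL".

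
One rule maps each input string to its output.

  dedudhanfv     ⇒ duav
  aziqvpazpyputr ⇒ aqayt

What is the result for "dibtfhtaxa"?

In each case the input is transformed by: keep one character in every 3, starting at position 1 (positions 1st, 4th, 7th, ...).
On "dibtfhtaxa" that produces "dtta".

dtta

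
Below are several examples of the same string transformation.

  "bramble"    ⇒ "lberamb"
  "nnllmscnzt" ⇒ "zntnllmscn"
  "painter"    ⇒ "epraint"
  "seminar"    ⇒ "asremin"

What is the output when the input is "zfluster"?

ezrflust

The pattern: swap the first and last characters, then move the last 2 characters to the front (rotate right by 2).
"zfluster" → "rflustez" → "ezrflust".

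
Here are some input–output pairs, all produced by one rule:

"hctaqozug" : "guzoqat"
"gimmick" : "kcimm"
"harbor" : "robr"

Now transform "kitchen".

nehct

What's happening: delete the first 2 characters, then reverse the string.
So "kitchen" becomes "nehct".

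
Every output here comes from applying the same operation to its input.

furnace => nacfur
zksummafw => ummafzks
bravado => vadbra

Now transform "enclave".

The rule is to delete the last character, then move the first 3 characters to the end (rotate left by 3).
Working it through for "enclave": intermediate "enclav", final "lavenc".

lavenc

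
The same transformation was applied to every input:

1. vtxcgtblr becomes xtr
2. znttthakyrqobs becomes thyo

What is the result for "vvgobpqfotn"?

gpo

What's happening: keep one character in every 3, starting at position 3 (positions 3rd, 6th, 9th, ...).
For "vvgobpqfotn" the result is "gpo".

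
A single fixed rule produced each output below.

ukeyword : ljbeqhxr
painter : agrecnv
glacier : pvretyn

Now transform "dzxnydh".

What's happening: move the first 3 characters to the end (rotate left by 3), then shift every letter 13 places forward in the alphabet (wrapping around) — i.e. ROT13.
Working it through for "dzxnydh": intermediate "nydhdzx", final "alquqmk".

alquqmk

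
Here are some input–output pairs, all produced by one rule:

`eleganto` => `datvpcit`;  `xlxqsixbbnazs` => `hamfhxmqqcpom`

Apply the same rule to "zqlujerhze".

The transformation: swap the first and last characters, then shift every letter 11 places backward in the alphabet (wrapping around).
Applying both steps to "zqlujerhze": "eqlujerhzz", then "tfajytgwoo".

tfajytgwoo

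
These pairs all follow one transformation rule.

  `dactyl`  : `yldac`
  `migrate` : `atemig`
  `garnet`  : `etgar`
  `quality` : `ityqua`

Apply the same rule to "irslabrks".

abrksirs

The transformation: move the first 3 characters to the end (rotate left by 3), then delete the first character.
On "irslabrks": the first step gives "labrksirs", and the second then gives "abrksirs".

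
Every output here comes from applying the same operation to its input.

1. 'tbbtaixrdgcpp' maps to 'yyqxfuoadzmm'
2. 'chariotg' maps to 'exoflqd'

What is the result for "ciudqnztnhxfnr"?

The rule is to delete the first character, then shift every letter 3 places backward in the alphabet (wrapping around).
Starting from "ciudqnztnhxfnr": after the first operation, "iudqnztnhxfnr"; after the second, "frankwqkeucko".

frankwqkeucko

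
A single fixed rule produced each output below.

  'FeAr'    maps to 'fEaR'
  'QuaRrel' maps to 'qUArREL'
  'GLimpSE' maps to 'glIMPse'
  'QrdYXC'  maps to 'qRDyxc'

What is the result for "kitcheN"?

KITCHEn

Each output is the input with this applied: flip the case of every letter.
Doing the same to "kitcheN": "KITCHEn".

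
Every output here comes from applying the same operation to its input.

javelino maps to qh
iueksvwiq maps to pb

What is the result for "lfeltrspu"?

sm

The pattern: shift every letter 7 places forward in the alphabet (wrapping around), then keep only the first 2 characters.
Applying that to "lfeltrspu" gives "sm".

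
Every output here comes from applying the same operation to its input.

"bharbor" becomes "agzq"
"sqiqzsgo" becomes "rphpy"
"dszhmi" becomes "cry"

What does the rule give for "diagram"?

Rule — delete the last 3 characters, then shift every letter 1 place backward in the alphabet (wrapping around).
Applying both steps to "diagram": "diag", then "chzf".
(Check on "bharbor": → "bhar" → "agzq" ✓)

chzf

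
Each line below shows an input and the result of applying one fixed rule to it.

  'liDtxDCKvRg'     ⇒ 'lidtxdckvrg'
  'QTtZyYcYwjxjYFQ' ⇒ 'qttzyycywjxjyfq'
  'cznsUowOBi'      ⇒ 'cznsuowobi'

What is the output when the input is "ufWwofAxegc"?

ufwwofaxegc

Each output is the input with this applied: convert every letter to lowercase.
Applying that to "ufWwofAxegc" gives "ufwwofaxegc".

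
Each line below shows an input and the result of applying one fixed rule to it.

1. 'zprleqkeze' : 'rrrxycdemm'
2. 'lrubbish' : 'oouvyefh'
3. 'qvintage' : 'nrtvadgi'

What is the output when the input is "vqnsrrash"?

The rule is to sort the characters into alphabetical order, then shift every letter 13 places forward in the alphabet (wrapping around) — i.e. ROT13.
"vqnsrrash" → "ahnqrrssv" → "nuadeeffi".

nuadeeffi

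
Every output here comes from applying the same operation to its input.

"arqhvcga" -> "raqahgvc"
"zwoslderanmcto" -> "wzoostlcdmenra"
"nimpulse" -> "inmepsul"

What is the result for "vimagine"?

Rule — move the first character to the end, then take characters alternately from the front and the back (1st, last, 2nd, 2nd-last, ...).
"vimagine" → "imaginev" → "ivmeangi".

ivmeangi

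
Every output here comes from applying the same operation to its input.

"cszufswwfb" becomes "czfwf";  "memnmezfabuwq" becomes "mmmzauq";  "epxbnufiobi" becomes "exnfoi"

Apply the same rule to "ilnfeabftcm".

inebtm

The pattern: keep every other character starting from the first (positions 1st, 3rd, 5th, ...).
So "ilnfeabftcm" becomes "inebtm".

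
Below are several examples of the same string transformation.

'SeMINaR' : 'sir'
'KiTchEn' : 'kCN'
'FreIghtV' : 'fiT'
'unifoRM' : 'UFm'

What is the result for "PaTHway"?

The pattern: flip the case of every letter, then keep one character in every 3, starting at position 1 (positions 1st, 4th, 7th, ...).
For "PaTHway", step one produces "pAthWAY"; step two turns that into "phY".

phY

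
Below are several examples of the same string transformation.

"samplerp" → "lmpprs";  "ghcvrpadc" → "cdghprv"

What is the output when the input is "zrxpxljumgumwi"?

jlmmpruuwxxz

What's happening: sort the characters into alphabetical order, then delete the first 2 characters.
Applying both steps to "zrxpxljumgumwi": "gijlmmpruuwxxz", then "jlmmpruuwxxz".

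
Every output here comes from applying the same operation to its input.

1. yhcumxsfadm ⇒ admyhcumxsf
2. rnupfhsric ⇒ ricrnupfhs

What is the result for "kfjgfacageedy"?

edykfjgfacage

In each case the input is transformed by: move the last 3 characters to the front (rotate right by 3).
Doing the same to "kfjgfacageedy": "edykfjgfacage".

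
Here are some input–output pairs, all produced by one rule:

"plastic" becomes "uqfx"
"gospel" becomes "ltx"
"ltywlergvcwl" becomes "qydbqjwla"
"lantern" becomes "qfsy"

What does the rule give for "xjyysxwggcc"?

The transformation: delete the last 3 characters, then shift every letter 5 places forward in the alphabet (wrapping around).
On "xjyysxwggcc": the first step gives "xjyysxwg", and the second then gives "coddxcbl".

coddxcbl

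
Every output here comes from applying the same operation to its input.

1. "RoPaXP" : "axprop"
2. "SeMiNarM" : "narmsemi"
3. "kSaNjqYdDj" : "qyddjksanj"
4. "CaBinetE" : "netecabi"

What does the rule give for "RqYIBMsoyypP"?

soyypprqyibm

In each case the input is transformed by: swap the front and back halves of the string, then convert every letter to lowercase.
"RqYIBMsoyypP" → "soyypPRqYIBM" → "soyypprqyibm".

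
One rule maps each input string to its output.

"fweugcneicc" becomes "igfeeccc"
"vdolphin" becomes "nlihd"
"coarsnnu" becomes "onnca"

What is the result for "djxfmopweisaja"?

Rule — sort the characters into reverse alphabetical order, then delete the first 3 characters.
On "djxfmopweisaja": the first step gives "xwspomjjifedaa", and the second then gives "pomjjifedaa".

pomjjifedaa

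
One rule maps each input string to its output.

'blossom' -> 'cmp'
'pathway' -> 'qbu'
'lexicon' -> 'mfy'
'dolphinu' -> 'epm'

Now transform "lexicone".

Each output is the input with this applied: shift every letter 1 place forward in the alphabet (wrapping around), then keep only the first 3 characters.
"lexicone" → "mfyjdpof" → "mfy".

mfy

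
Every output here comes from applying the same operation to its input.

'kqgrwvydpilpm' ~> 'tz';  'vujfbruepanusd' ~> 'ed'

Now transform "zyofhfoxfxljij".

Rule — shift every letter 9 places forward in the alphabet (wrapping around), then keep only the first 2 characters.
"zyofhfoxfxljij" → "ihxoqoxgogusrs" → "ih".

ih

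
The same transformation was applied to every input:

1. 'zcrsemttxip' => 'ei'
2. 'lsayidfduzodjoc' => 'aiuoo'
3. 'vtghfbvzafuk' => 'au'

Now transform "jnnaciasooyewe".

aiaooee

Looking at the pairs, the operation is to keep only the vowels.
So "jnnaciasooyewe" becomes "aiaooee".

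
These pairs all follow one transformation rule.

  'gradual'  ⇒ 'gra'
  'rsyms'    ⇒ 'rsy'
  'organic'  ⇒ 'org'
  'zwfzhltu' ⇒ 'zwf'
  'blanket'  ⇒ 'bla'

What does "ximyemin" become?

Rule — keep only the first 3 characters.
So "ximyemin" becomes "xim".

xim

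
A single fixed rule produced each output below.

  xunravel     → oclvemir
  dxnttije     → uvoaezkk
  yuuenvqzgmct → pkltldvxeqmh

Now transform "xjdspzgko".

The transformation: shift every letter 9 places backward in the alphabet (wrapping around), then take characters alternately from the front and the back (1st, last, 2nd, 2nd-last, ...).
Working it through for "xjdspzgko": intermediate "oaujgqxbf", final "ofabuxjqg".

ofabuxjqg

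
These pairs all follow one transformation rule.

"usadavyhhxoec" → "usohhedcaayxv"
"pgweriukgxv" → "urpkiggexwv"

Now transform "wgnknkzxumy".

wunnmkkgzyx

Looking at the pairs, the operation is to sort the characters into reverse alphabetical order, then move the first 3 characters to the end (rotate left by 3).
Starting from "wgnknkzxumy": after the first operation, "zyxwunnmkkg"; after the second, "wunnmkkgzyx".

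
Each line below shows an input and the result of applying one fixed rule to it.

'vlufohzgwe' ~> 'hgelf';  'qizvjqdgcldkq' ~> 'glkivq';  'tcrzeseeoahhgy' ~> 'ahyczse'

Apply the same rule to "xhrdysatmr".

The rule is to keep every other character starting from the second (positions 2nd, 4th, 6th, ...), then move the last 3 characters to the front (rotate right by 3).
Working it through for "xhrdysatmr": intermediate "hdstr", final "strhd".

strhd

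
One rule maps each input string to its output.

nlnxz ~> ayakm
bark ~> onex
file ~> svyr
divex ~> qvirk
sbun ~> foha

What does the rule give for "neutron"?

arhgeba

Each output is the input with this applied: shift every letter 13 places forward in the alphabet (wrapping around) — i.e. ROT13.
"neutron" → "arhgeba".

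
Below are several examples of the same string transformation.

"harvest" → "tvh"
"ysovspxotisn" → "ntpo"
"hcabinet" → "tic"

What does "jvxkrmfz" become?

zrv

Each output is the input with this applied: reverse the string, then keep one character in every 3, starting at position 1 (positions 1st, 4th, 7th, ...).
Working it through for "jvxkrmfz": intermediate "zfmrkxvj", final "zrv".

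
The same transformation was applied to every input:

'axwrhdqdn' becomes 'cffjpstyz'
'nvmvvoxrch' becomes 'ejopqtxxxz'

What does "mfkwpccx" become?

eehmoryz

The rule is to shift every letter 2 places forward in the alphabet (wrapping around), then sort the characters into alphabetical order.
For "mfkwpccx", step one produces "ohmyreez"; step two turns that into "eehmoryz".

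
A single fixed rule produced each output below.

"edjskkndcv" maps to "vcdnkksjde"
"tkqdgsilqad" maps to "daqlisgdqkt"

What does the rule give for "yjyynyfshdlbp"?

pbldhsfynyyjy

The pattern: reverse the string.
So "yjyynyfshdlbp" becomes "pbldhsfynyyjy".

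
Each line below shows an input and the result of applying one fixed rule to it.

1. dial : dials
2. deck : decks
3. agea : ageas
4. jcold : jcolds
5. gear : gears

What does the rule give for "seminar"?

Each output is the input with this applied: append "s".
"seminar" → "seminars".

seminars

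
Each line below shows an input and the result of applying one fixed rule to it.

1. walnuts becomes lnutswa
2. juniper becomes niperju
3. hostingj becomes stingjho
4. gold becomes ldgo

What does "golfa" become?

The pattern: move the first 2 characters to the end (rotate left by 2).
On "golfa" that produces "lfago".

lfago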